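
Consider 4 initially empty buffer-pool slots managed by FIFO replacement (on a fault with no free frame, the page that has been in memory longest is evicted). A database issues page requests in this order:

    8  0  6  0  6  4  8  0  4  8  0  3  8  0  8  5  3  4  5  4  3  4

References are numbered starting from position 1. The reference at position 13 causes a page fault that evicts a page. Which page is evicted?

0

pos 1: 8: fault, frames [8]
pos 2: 0: fault, frames [8, 0]
pos 3: 6: fault, frames [8, 0, 6]
pos 4: 0: hit
pos 5: 6: hit
pos 6: 4: fault, frames [8, 0, 6, 4]
pos 7: 8: hit
pos 8: 0: hit
pos 9: 4: hit
pos 10: 8: hit
pos 11: 0: hit
pos 12: 3: fault, evict 8, frames [0, 6, 4, 3]
pos 13: 8: fault, evict 0, frames [6, 4, 3, 8]
At position 13, page 0 is evicted.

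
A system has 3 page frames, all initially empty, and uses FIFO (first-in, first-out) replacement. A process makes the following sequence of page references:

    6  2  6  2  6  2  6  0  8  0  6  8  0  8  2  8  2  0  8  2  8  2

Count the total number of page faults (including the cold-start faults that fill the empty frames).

8

6 -> miss, frames {6}
2 -> miss, frames {6,2}
6 -> hit
2 -> hit
6 -> hit
2 -> hit
6 -> hit
0 -> miss, frames {6,2,0}
8 -> miss, evict 6, frames {2,0,8}
0 -> hit
6 -> miss, evict 2, frames {0,8,6}
8 -> hit
0 -> hit
8 -> hit
2 -> miss, evict 0, frames {8,6,2}
8 -> hit
2 -> hit
0 -> miss, evict 8, frames {6,2,0}
8 -> miss, evict 6, frames {2,0,8}
2 -> hit
8 -> hit
2 -> hit
Page faults: 8.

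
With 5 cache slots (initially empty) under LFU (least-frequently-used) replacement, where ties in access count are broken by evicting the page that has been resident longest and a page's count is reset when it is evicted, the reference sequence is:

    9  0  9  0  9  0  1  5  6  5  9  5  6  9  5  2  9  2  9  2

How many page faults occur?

9 -> miss, frames [9]
0 -> miss, frames [9, 0]
9 -> hit
0 -> hit
9 -> hit
0 -> hit
1 -> miss, frames [9, 0, 1]
5 -> miss, frames [9, 0, 1, 5]
6 -> miss, frames [9, 0, 1, 5, 6]
5 -> hit
9 -> hit
5 -> hit
6 -> hit
9 -> hit
5 -> hit
2 -> miss, evict 1, frames [9, 0, 5, 6, 2]
9 -> hit
2 -> hit
9 -> hit
2 -> hit
Page faults: 6.

6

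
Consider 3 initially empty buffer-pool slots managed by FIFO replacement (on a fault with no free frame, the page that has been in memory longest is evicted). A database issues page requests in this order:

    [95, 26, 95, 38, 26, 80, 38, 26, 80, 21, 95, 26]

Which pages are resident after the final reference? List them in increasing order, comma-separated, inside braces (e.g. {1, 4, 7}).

95 -> miss, frames {95}
26 -> miss, frames {95,26}
95 -> hit
38 -> miss, frames {95,26,38}
26 -> hit
80 -> miss, evict 95, frames {26,38,80}
38 -> hit
26 -> hit
80 -> hit
21 -> miss, evict 26, frames {38,80,21}
95 -> miss, evict 38, frames {80,21,95}
26 -> miss, evict 80, frames {21,95,26}

{21, 26, 95}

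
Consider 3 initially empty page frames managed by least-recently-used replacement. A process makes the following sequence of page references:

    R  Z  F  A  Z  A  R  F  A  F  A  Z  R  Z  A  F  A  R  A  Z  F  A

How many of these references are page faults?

R: miss, frames {R}
Z: miss, frames {R,Z}
F: miss, frames {R,Z,F}
A: miss, evict R, frames {Z,F,A}
Z: hit
A: hit
R: miss, evict F, frames {Z,A,R}
F: miss, evict Z, frames {A,R,F}
A: hit
F: hit
A: hit
Z: miss, evict R, frames {F,A,Z}
R: miss, evict F, frames {A,Z,R}
Z: hit
A: hit
F: miss, evict R, frames {Z,A,F}
A: hit
R: miss, evict Z, frames {F,A,R}
A: hit
Z: miss, evict F, frames {R,A,Z}
F: miss, evict R, frames {A,Z,F}
A: hit
Page faults: 12.

12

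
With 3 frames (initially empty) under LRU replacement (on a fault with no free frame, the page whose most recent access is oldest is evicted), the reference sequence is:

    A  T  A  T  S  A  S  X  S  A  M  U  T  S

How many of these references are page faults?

8

A: miss, frames [A]
T: miss, frames [A, T]
A: hit
T: hit
S: miss, frames [A, T, S]
A: hit
S: hit
X: miss, evict T, frames [A, S, X]
S: hit
A: hit
M: miss, evict X, frames [S, A, M]
U: miss, evict S, frames [A, M, U]
T: miss, evict A, frames [M, U, T]
S: miss, evict M, frames [U, T, S]
Page faults: 8.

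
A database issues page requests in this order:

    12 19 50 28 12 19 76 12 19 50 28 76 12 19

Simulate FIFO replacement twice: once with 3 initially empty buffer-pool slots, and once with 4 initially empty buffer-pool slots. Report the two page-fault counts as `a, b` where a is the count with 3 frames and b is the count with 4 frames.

11, 12

3 frames: F F F F F F F . . F F . F F → 11 faults.
4 frames: F F F F . . F F F F F F F F → 12 faults.
12 > 11: adding a frame increased faults — Belady's anomaly.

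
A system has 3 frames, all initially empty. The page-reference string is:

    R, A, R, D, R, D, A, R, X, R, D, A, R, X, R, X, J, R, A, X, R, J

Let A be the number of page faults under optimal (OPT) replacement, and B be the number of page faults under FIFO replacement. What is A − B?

-2

Under OPT: F F . F . . . . F . . F . . . . F . . F . . → 7 faults.
Under FIFO: F F . F . . . . F F . F . . . . F . . F F . → 9 faults.
A − B = 7 − 9 = -2.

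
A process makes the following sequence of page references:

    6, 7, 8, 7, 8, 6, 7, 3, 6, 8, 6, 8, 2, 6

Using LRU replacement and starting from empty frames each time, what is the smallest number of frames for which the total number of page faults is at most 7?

3

f=1: 14 faults
f=2: 10 faults
f=3: 6 faults
f=4: 5 faults
f=5: 5 faults
Smallest f with faults ≤ 7 is 3.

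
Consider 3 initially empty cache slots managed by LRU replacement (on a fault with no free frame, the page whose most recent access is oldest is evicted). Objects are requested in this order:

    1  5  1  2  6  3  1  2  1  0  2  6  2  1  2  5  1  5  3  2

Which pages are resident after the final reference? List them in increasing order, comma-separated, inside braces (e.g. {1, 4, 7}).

{2, 3, 5}

1: miss, frames (1)
5: miss, frames (1 5)
1: hit
2: miss, frames (5 1 2)
6: miss, evict 5, frames (1 2 6)
3: miss, evict 1, frames (2 6 3)
1: miss, evict 2, frames (6 3 1)
2: miss, evict 6, frames (3 1 2)
1: hit
0: miss, evict 3, frames (2 1 0)
2: hit
6: miss, evict 1, frames (0 2 6)
2: hit
1: miss, evict 0, frames (6 2 1)
2: hit
5: miss, evict 6, frames (1 2 5)
1: hit
5: hit
3: miss, evict 2, frames (1 5 3)
2: miss, evict 1, frames (5 3 2)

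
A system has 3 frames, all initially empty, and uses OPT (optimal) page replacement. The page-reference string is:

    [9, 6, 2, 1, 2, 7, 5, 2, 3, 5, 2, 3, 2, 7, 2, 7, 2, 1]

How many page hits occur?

9: fault, frames [9]
6: fault, frames [9, 6]
2: fault, frames [9, 6, 2]
1: fault, evict 6, frames [9, 2, 1]
2: hit
7: fault, evict 9, frames [2, 1, 7]
5: fault, evict 1, frames [2, 7, 5]
2: hit
3: fault, evict 7, frames [2, 5, 3]
5: hit
2: hit
3: hit
2: hit
7: fault, evict 3, frames [2, 5, 7]
2: hit
7: hit
2: hit
1: fault, evict 7, frames [2, 5, 1]
Hits: 9.

9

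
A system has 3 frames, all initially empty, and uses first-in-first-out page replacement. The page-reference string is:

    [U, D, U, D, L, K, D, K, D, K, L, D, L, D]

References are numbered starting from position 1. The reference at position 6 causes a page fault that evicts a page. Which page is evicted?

pos 1: U -> miss, frames [U]
pos 2: D -> miss, frames [U, D]
pos 3: U -> hit
pos 4: D -> hit
pos 5: L -> miss, frames [U, D, L]
pos 6: K -> miss, evict U, frames [D, L, K]
At position 6, page U is evicted.

U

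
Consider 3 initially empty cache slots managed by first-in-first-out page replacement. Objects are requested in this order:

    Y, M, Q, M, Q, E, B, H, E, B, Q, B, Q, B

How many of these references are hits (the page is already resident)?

Y: fault, frames (Y)
M: fault, frames (Y M)
Q: fault, frames (Y M Q)
M: hit
Q: hit
E: fault, evict Y, frames (M Q E)
B: fault, evict M, frames (Q E B)
H: fault, evict Q, frames (E B H)
E: hit
B: hit
Q: fault, evict E, frames (B H Q)
B: hit
Q: hit
B: hit
Hits: 7.

7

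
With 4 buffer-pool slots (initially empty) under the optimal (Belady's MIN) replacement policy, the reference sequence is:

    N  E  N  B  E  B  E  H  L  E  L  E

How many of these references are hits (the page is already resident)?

N -> fault, frames {N}
E -> fault, frames {N,E}
N -> hit
B -> fault, frames {N,E,B}
E -> hit
B -> hit
E -> hit
H -> fault, frames {N,E,B,H}
L -> fault, evict H, frames {N,E,B,L}
E -> hit
L -> hit
E -> hit
Hits: 7.

7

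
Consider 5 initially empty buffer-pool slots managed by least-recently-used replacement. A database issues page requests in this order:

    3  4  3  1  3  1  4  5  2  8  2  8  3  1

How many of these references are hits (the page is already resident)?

3: fault, frames {3}
4: fault, frames {3,4}
3: hit
1: fault, frames {4,3,1}
3: hit
1: hit
4: hit
5: fault, frames {3,1,4,5}
2: fault, frames {3,1,4,5,2}
8: fault, evict 3, frames {1,4,5,2,8}
2: hit
8: hit
3: fault, evict 1, frames {4,5,2,8,3}
1: fault, evict 4, frames {5,2,8,3,1}
Hits: 6.

6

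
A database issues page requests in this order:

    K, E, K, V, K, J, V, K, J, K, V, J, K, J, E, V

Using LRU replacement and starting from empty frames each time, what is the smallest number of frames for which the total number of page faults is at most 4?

4

f=1: 16 faults
f=2: 12 faults
f=3: 6 faults
f=4: 4 faults
Smallest f with faults ≤ 4 is 4.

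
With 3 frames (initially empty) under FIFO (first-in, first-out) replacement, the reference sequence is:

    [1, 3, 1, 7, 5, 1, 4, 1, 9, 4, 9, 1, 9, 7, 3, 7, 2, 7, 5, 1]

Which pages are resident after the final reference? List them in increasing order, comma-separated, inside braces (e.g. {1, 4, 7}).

{1, 2, 5}

1 → fault, frames (1)
3 → fault, frames (1 3)
1 → hit
7 → fault, frames (1 3 7)
5 → fault, evict 1, frames (3 7 5)
1 → fault, evict 3, frames (7 5 1)
4 → fault, evict 7, frames (5 1 4)
1 → hit
9 → fault, evict 5, frames (1 4 9)
4 → hit
9 → hit
1 → hit
9 → hit
7 → fault, evict 1, frames (4 9 7)
3 → fault, evict 4, frames (9 7 3)
7 → hit
2 → fault, evict 9, frames (7 3 2)
7 → hit
5 → fault, evict 7, frames (3 2 5)
1 → fault, evict 3, frames (2 5 1)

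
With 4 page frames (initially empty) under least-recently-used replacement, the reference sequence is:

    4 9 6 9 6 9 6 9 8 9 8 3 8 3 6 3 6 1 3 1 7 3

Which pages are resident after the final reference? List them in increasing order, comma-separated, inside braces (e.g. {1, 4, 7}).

4 → fault, frames {4}
9 → fault, frames {4,9}
6 → fault, frames {4,9,6}
9 → hit
6 → hit
9 → hit
6 → hit
9 → hit
8 → fault, frames {4,6,9,8}
9 → hit
8 → hit
3 → fault, evict 4, frames {6,9,8,3}
8 → hit
3 → hit
6 → hit
3 → hit
6 → hit
1 → fault, evict 9, frames {8,3,6,1}
3 → hit
1 → hit
7 → fault, evict 8, frames {6,3,1,7}
3 → hit

{1, 3, 6, 7}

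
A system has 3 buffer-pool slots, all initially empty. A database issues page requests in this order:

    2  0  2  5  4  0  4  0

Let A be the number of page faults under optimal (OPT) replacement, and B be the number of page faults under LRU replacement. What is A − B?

-1

Under OPT: F F . F F . . . → 4 faults.
Under LRU: F F . F F F . . → 5 faults.
A − B = 4 − 5 = -1.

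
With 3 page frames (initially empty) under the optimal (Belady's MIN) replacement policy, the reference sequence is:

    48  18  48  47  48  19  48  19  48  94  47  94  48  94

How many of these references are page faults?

5

48 -> miss, frames (48)
18 -> miss, frames (48 18)
48 -> hit
47 -> miss, frames (48 18 47)
48 -> hit
19 -> miss, evict 18, frames (48 47 19)
48 -> hit
19 -> hit
48 -> hit
94 -> miss, evict 19, frames (48 47 94)
47 -> hit
94 -> hit
48 -> hit
94 -> hit
Page faults: 5.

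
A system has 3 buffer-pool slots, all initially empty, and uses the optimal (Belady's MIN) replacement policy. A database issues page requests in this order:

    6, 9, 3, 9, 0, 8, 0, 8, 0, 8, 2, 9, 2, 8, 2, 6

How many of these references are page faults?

7

6: fault, frames {6}
9: fault, frames {6,9}
3: fault, frames {6,9,3}
9: hit
0: fault, evict 3, frames {6,9,0}
8: fault, evict 6, frames {9,0,8}
0: hit
8: hit
0: hit
8: hit
2: fault, evict 0, frames {9,8,2}
9: hit
2: hit
8: hit
2: hit
6: fault, evict 2, frames {9,8,6}
Page faults: 7.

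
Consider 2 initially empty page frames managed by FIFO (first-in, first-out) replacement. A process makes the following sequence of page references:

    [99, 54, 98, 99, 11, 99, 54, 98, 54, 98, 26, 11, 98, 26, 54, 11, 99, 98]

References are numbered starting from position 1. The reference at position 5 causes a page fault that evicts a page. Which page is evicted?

98

pos 1: 99 -> miss, frames [99]
pos 2: 54 -> miss, frames [99, 54]
pos 3: 98 -> miss, evict 99, frames [54, 98]
pos 4: 99 -> miss, evict 54, frames [98, 99]
pos 5: 11 -> miss, evict 98, frames [99, 11]
At position 5, page 98 is evicted.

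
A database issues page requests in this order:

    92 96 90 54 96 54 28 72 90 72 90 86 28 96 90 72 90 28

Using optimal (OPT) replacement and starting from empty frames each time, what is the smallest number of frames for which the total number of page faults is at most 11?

f=1: 18 faults
f=2: 12 faults
f=3: 9 faults
f=4: 8 faults
f=5: 7 faults
f=6: 7 faults
f=7: 7 faults
Smallest f with faults ≤ 11 is 3.

3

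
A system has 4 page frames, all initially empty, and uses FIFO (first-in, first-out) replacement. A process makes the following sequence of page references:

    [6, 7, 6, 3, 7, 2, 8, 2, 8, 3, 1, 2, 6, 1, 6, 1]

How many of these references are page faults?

6 -> miss, frames (6)
7 -> miss, frames (6 7)
6 -> hit
3 -> miss, frames (6 7 3)
7 -> hit
2 -> miss, frames (6 7 3 2)
8 -> miss, evict 6, frames (7 3 2 8)
2 -> hit
8 -> hit
3 -> hit
1 -> miss, evict 7, frames (3 2 8 1)
2 -> hit
6 -> miss, evict 3, frames (2 8 1 6)
1 -> hit
6 -> hit
1 -> hit
Page faults: 7.

7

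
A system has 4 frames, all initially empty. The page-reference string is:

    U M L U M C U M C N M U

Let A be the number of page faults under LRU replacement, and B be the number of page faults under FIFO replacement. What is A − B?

-1

Under LRU: F F F . . F . . . F . . → 5 faults.
Under FIFO: F F F . . F . . . F . F → 6 faults.
A − B = 5 − 6 = -1.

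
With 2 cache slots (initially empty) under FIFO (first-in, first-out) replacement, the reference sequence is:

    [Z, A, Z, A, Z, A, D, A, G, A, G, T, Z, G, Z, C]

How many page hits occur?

7

Z: miss, frames [Z]
A: miss, frames [Z, A]
Z: hit
A: hit
Z: hit
A: hit
D: miss, evict Z, frames [A, D]
A: hit
G: miss, evict A, frames [D, G]
A: miss, evict D, frames [G, A]
G: hit
T: miss, evict G, frames [A, T]
Z: miss, evict A, frames [T, Z]
G: miss, evict T, frames [Z, G]
Z: hit
C: miss, evict Z, frames [G, C]
Hits: 7.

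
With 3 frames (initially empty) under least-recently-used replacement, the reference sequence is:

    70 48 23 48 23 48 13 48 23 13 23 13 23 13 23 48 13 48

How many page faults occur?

4

70 → fault, frames {70}
48 → fault, frames {70,48}
23 → fault, frames {70,48,23}
48 → hit
23 → hit
48 → hit
13 → fault, evict 70, frames {23,48,13}
48 → hit
23 → hit
13 → hit
23 → hit
13 → hit
23 → hit
13 → hit
23 → hit
48 → hit
13 → hit
48 → hit
Page faults: 4.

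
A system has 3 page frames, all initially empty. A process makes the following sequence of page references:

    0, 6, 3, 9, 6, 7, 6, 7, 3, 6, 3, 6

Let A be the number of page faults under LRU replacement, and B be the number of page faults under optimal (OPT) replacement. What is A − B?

1

Under LRU: F F F F . F . . F . . . → 6 faults.
Under OPT: F F F F . F . . . . . . → 5 faults.
A − B = 6 − 5 = 1.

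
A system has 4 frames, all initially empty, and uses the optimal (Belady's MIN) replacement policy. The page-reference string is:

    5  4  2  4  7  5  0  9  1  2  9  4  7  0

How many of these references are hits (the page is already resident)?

5

5: miss, frames (5)
4: miss, frames (5 4)
2: miss, frames (5 4 2)
4: hit
7: miss, frames (5 4 2 7)
5: hit
0: miss, evict 5, frames (4 2 7 0)
9: miss, evict 0, frames (4 2 7 9)
1: miss, evict 7, frames (4 2 9 1)
2: hit
9: hit
4: hit
7: miss, evict 1, frames (4 2 9 7)
0: miss, evict 7, frames (4 2 9 0)
Hits: 5.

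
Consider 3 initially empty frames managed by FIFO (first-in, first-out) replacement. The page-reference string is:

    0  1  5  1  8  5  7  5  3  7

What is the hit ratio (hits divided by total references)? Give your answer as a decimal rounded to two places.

0.40

0 → miss, frames {0}
1 → miss, frames {0,1}
5 → miss, frames {0,1,5}
1 → hit
8 → miss, evict 0, frames {1,5,8}
5 → hit
7 → miss, evict 1, frames {5,8,7}
5 → hit
3 → miss, evict 5, frames {8,7,3}
7 → hit
Hits: 4 of 10 references → 4/10 = 0.4000.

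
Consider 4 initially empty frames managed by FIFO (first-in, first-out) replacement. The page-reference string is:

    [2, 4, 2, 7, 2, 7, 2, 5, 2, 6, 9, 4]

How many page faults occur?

2 -> miss, frames [2]
4 -> miss, frames [2, 4]
2 -> hit
7 -> miss, frames [2, 4, 7]
2 -> hit
7 -> hit
2 -> hit
5 -> miss, frames [2, 4, 7, 5]
2 -> hit
6 -> miss, evict 2, frames [4, 7, 5, 6]
9 -> miss, evict 4, frames [7, 5, 6, 9]
4 -> miss, evict 7, frames [5, 6, 9, 4]
Page faults: 7.

7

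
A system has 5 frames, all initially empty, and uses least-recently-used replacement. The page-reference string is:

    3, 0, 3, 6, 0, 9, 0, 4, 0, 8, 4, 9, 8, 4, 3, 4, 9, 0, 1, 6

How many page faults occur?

3 → miss, frames {3}
0 → miss, frames {3,0}
3 → hit
6 → miss, frames {0,3,6}
0 → hit
9 → miss, frames {3,6,0,9}
0 → hit
4 → miss, frames {3,6,9,0,4}
0 → hit
8 → miss, evict 3, frames {6,9,4,0,8}
4 → hit
9 → hit
8 → hit
4 → hit
3 → miss, evict 6, frames {0,9,8,4,3}
4 → hit
9 → hit
0 → hit
1 → miss, evict 8, frames {3,4,9,0,1}
6 → miss, evict 3, frames {4,9,0,1,6}
Page faults: 9.

9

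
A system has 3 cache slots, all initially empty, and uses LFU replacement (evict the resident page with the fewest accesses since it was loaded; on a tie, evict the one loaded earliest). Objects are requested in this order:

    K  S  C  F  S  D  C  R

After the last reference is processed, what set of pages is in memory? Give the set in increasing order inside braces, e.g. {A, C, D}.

K: miss, frames (K)
S: miss, frames (K S)
C: miss, frames (K S C)
F: miss, evict K, frames (S C F)
S: hit
D: miss, evict C, frames (S F D)
C: miss, evict F, frames (S D C)
R: miss, evict D, frames (S C R)

{C, R, S}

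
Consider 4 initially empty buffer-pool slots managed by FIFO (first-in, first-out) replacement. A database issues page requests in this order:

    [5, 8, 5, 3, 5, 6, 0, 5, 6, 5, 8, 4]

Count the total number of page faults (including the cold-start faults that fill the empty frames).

5: miss, frames [5]
8: miss, frames [5, 8]
5: hit
3: miss, frames [5, 8, 3]
5: hit
6: miss, frames [5, 8, 3, 6]
0: miss, evict 5, frames [8, 3, 6, 0]
5: miss, evict 8, frames [3, 6, 0, 5]
6: hit
5: hit
8: miss, evict 3, frames [6, 0, 5, 8]
4: miss, evict 6, frames [0, 5, 8, 4]
Page faults: 8.

8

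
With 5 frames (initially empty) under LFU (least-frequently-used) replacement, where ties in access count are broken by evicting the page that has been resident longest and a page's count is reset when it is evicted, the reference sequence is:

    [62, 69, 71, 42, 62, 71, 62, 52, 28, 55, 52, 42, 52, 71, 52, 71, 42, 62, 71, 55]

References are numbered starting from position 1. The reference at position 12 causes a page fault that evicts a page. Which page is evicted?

pos 1: 62 -> fault, frames [62]
pos 2: 69 -> fault, frames [62, 69]
pos 3: 71 -> fault, frames [62, 69, 71]
pos 4: 42 -> fault, frames [62, 69, 71, 42]
pos 5: 62 -> hit
pos 6: 71 -> hit
pos 7: 62 -> hit
pos 8: 52 -> fault, frames [62, 69, 71, 42, 52]
pos 9: 28 -> fault, evict 69, frames [62, 71, 42, 52, 28]
pos 10: 55 -> fault, evict 42, frames [62, 71, 52, 28, 55]
pos 11: 52 -> hit
pos 12: 42 -> fault, evict 28, frames [62, 71, 52, 55, 42]
At position 12, page 28 is evicted.

28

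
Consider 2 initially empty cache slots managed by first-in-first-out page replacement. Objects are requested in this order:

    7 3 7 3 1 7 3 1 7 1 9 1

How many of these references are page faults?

9

7 → miss, frames (7)
3 → miss, frames (7 3)
7 → hit
3 → hit
1 → miss, evict 7, frames (3 1)
7 → miss, evict 3, frames (1 7)
3 → miss, evict 1, frames (7 3)
1 → miss, evict 7, frames (3 1)
7 → miss, evict 3, frames (1 7)
1 → hit
9 → miss, evict 1, frames (7 9)
1 → miss, evict 7, frames (9 1)
Page faults: 9.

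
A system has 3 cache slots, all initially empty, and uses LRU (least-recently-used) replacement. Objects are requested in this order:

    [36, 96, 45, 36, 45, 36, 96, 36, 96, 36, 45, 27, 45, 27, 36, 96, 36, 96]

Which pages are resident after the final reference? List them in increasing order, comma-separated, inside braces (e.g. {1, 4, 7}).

36 → fault, frames {36}
96 → fault, frames {36,96}
45 → fault, frames {36,96,45}
36 → hit
45 → hit
36 → hit
96 → hit
36 → hit
96 → hit
36 → hit
45 → hit
27 → fault, evict 96, frames {36,45,27}
45 → hit
27 → hit
36 → hit
96 → fault, evict 45, frames {27,36,96}
36 → hit
96 → hit

{27, 36, 96}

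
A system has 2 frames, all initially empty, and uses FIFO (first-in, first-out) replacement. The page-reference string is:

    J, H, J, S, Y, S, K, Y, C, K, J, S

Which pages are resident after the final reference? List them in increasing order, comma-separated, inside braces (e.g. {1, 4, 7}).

J -> fault, frames {J}
H -> fault, frames {J,H}
J -> hit
S -> fault, evict J, frames {H,S}
Y -> fault, evict H, frames {S,Y}
S -> hit
K -> fault, evict S, frames {Y,K}
Y -> hit
C -> fault, evict Y, frames {K,C}
K -> hit
J -> fault, evict K, frames {C,J}
S -> fault, evict C, frames {J,S}

{J, S}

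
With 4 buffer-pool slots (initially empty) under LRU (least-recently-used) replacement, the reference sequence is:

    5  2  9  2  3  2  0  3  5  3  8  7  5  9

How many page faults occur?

9

5 → fault, frames [5]
2 → fault, frames [5, 2]
9 → fault, frames [5, 2, 9]
2 → hit
3 → fault, frames [5, 9, 2, 3]
2 → hit
0 → fault, evict 5, frames [9, 3, 2, 0]
3 → hit
5 → fault, evict 9, frames [2, 0, 3, 5]
3 → hit
8 → fault, evict 2, frames [0, 5, 3, 8]
7 → fault, evict 0, frames [5, 3, 8, 7]
5 → hit
9 → fault, evict 3, frames [8, 7, 5, 9]
Page faults: 9.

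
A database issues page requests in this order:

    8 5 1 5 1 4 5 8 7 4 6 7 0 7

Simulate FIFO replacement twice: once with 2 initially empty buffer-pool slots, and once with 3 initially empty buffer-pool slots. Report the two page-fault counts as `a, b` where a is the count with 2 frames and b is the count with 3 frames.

11, 8

2 frames: F F F . . F F F F F F F F . → 11 faults.
3 frames: F F F . . F . F F . F . F . → 8 faults.
8 < 11: adding a frame reduced faults, as is typical.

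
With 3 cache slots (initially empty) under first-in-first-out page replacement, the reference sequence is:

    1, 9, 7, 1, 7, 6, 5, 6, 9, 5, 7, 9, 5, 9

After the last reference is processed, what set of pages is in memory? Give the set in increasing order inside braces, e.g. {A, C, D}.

{5, 7, 9}

1 → miss, frames (1)
9 → miss, frames (1 9)
7 → miss, frames (1 9 7)
1 → hit
7 → hit
6 → miss, evict 1, frames (9 7 6)
5 → miss, evict 9, frames (7 6 5)
6 → hit
9 → miss, evict 7, frames (6 5 9)
5 → hit
7 → miss, evict 6, frames (5 9 7)
9 → hit
5 → hit
9 → hit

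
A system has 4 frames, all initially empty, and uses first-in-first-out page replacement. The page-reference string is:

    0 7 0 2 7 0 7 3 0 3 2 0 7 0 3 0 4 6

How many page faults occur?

0: miss, frames [0]
7: miss, frames [0, 7]
0: hit
2: miss, frames [0, 7, 2]
7: hit
0: hit
7: hit
3: miss, frames [0, 7, 2, 3]
0: hit
3: hit
2: hit
0: hit
7: hit
0: hit
3: hit
0: hit
4: miss, evict 0, frames [7, 2, 3, 4]
6: miss, evict 7, frames [2, 3, 4, 6]
Page faults: 6.

6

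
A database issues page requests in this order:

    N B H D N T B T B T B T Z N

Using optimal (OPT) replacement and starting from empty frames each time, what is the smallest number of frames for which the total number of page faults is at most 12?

f=1: 14 faults
f=2: 8 faults
f=3: 6 faults
f=4: 6 faults
f=5: 6 faults
f=6: 6 faults
Smallest f with faults ≤ 12 is 2.

2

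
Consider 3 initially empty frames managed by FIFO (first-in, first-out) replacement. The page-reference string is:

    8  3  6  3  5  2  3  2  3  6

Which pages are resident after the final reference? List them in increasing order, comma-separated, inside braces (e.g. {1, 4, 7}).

{2, 3, 6}

8 -> fault, frames {8}
3 -> fault, frames {8,3}
6 -> fault, frames {8,3,6}
3 -> hit
5 -> fault, evict 8, frames {3,6,5}
2 -> fault, evict 3, frames {6,5,2}
3 -> fault, evict 6, frames {5,2,3}
2 -> hit
3 -> hit
6 -> fault, evict 5, frames {2,3,6}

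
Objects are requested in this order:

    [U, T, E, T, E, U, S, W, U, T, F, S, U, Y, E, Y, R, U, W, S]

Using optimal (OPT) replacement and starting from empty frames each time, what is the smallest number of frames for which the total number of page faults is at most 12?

f=1: 20 faults
f=2: 15 faults
f=3: 12 faults
f=4: 10 faults
f=5: 8 faults
f=6: 8 faults
f=7: 8 faults
f=8: 8 faults
Smallest f with faults ≤ 12 is 3.

3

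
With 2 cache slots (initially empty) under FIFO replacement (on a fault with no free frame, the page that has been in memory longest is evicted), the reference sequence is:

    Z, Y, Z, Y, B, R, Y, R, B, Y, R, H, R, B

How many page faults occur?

9

Z -> miss, frames [Z]
Y -> miss, frames [Z, Y]
Z -> hit
Y -> hit
B -> miss, evict Z, frames [Y, B]
R -> miss, evict Y, frames [B, R]
Y -> miss, evict B, frames [R, Y]
R -> hit
B -> miss, evict R, frames [Y, B]
Y -> hit
R -> miss, evict Y, frames [B, R]
H -> miss, evict B, frames [R, H]
R -> hit
B -> miss, evict R, frames [H, B]
Page faults: 9.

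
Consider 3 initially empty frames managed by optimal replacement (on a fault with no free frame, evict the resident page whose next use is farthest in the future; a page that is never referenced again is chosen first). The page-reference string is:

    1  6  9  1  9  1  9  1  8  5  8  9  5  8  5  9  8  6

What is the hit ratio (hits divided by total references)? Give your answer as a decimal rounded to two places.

1 → miss, frames {1}
6 → miss, frames {1,6}
9 → miss, frames {1,6,9}
1 → hit
9 → hit
1 → hit
9 → hit
1 → hit
8 → miss, evict 1, frames {6,9,8}
5 → miss, evict 6, frames {9,8,5}
8 → hit
9 → hit
5 → hit
8 → hit
5 → hit
9 → hit
8 → hit
6 → miss, evict 5, frames {9,8,6}
Hits: 12 of 18 references → 12/18 = 0.6667.

0.67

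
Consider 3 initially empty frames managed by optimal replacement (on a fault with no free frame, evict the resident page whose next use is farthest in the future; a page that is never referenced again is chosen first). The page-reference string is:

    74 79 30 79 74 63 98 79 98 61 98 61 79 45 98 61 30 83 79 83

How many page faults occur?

74 → fault, frames {74}
79 → fault, frames {74,79}
30 → fault, frames {74,79,30}
79 → hit
74 → hit
63 → fault, evict 74, frames {79,30,63}
98 → fault, evict 63, frames {79,30,98}
79 → hit
98 → hit
61 → fault, evict 30, frames {79,98,61}
98 → hit
61 → hit
79 → hit
45 → fault, evict 79, frames {98,61,45}
98 → hit
61 → hit
30 → fault, evict 45, frames {98,61,30}
83 → fault, evict 30, frames {98,61,83}
79 → fault, evict 61, frames {98,83,79}
83 → hit
Page faults: 10.

10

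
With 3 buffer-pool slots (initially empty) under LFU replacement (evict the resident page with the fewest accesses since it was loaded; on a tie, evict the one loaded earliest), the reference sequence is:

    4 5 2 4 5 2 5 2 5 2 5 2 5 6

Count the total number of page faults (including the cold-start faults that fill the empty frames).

4

4 -> fault, frames {4}
5 -> fault, frames {4,5}
2 -> fault, frames {4,5,2}
4 -> hit
5 -> hit
2 -> hit
5 -> hit
2 -> hit
5 -> hit
2 -> hit
5 -> hit
2 -> hit
5 -> hit
6 -> fault, evict 4, frames {5,2,6}
Page faults: 4.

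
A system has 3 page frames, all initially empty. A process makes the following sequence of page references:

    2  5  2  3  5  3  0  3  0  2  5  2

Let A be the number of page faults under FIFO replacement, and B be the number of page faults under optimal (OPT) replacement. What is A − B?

Under FIFO: F F . F . . F . . F F . → 6 faults.
Under OPT: F F . F . . F . . . F . → 5 faults.
A − B = 6 − 5 = 1.

1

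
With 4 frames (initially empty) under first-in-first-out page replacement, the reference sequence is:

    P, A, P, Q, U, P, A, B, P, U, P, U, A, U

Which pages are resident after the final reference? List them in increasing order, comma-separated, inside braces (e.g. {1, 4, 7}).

{A, B, P, U}

P: miss, frames (P)
A: miss, frames (P A)
P: hit
Q: miss, frames (P A Q)
U: miss, frames (P A Q U)
P: hit
A: hit
B: miss, evict P, frames (A Q U B)
P: miss, evict A, frames (Q U B P)
U: hit
P: hit
U: hit
A: miss, evict Q, frames (U B P A)
U: hit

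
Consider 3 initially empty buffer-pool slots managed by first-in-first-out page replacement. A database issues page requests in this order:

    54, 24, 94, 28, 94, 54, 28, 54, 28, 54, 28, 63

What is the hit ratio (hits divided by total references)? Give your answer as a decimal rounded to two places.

0.50

54 → miss, frames [54]
24 → miss, frames [54, 24]
94 → miss, frames [54, 24, 94]
28 → miss, evict 54, frames [24, 94, 28]
94 → hit
54 → miss, evict 24, frames [94, 28, 54]
28 → hit
54 → hit
28 → hit
54 → hit
28 → hit
63 → miss, evict 94, frames [28, 54, 63]
Hits: 6 of 12 references → 6/12 = 0.5000.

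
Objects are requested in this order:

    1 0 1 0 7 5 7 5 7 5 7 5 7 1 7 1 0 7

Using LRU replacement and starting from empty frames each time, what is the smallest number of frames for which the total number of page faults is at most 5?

4

f=1: 18 faults
f=2: 7 faults
f=3: 6 faults
f=4: 4 faults
Smallest f with faults ≤ 5 is 4.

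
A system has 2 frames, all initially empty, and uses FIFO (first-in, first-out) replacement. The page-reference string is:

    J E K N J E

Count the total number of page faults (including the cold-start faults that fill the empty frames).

J: fault, frames {J}
E: fault, frames {J,E}
K: fault, evict J, frames {E,K}
N: fault, evict E, frames {K,N}
J: fault, evict K, frames {N,J}
E: fault, evict N, frames {J,E}
Page faults: 6.

6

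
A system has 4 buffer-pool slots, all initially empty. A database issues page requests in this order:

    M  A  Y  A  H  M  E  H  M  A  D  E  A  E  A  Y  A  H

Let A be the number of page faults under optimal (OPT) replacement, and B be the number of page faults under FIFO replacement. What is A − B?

-3

Under OPT: F F F . F . F . . . F . . . . F . . → 7 faults.
Under FIFO: F F F . F . F . F F F . . . . F . F → 10 faults.
A − B = 7 − 10 = -3.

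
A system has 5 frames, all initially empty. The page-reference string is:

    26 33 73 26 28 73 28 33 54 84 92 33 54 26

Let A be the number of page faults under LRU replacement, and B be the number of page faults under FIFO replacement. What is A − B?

-1

Under LRU: F F F . F . . . F F F . . F → 8 faults.
Under FIFO: F F F . F . . . F F F F . F → 9 faults.
A − B = 8 − 9 = -1.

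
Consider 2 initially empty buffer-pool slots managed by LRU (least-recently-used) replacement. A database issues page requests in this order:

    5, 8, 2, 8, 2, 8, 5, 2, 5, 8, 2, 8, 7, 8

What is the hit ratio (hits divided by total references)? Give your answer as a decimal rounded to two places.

5 -> miss, frames (5)
8 -> miss, frames (5 8)
2 -> miss, evict 5, frames (8 2)
8 -> hit
2 -> hit
8 -> hit
5 -> miss, evict 2, frames (8 5)
2 -> miss, evict 8, frames (5 2)
5 -> hit
8 -> miss, evict 2, frames (5 8)
2 -> miss, evict 5, frames (8 2)
8 -> hit
7 -> miss, evict 2, frames (8 7)
8 -> hit
Hits: 6 of 14 references → 6/14 = 0.4286.

0.43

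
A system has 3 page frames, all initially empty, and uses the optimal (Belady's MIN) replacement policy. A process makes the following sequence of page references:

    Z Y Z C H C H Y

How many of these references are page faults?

4

Z -> miss, frames [Z]
Y -> miss, frames [Z, Y]
Z -> hit
C -> miss, frames [Z, Y, C]
H -> miss, evict Z, frames [Y, C, H]
C -> hit
H -> hit
Y -> hit
Page faults: 4.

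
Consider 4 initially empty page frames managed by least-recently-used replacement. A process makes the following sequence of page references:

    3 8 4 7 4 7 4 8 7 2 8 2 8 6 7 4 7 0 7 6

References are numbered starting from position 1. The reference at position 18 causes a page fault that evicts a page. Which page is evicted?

pos 1: 3 → miss, frames (3)
pos 2: 8 → miss, frames (3 8)
pos 3: 4 → miss, frames (3 8 4)
pos 4: 7 → miss, frames (3 8 4 7)
pos 5: 4 → hit
pos 6: 7 → hit
pos 7: 4 → hit
pos 8: 8 → hit
pos 9: 7 → hit
pos 10: 2 → miss, evict 3, frames (4 8 7 2)
pos 11: 8 → hit
pos 12: 2 → hit
pos 13: 8 → hit
pos 14: 6 → miss, evict 4, frames (7 2 8 6)
pos 15: 7 → hit
pos 16: 4 → miss, evict 2, frames (8 6 7 4)
pos 17: 7 → hit
pos 18: 0 → miss, evict 8, frames (6 4 7 0)
At position 18, page 8 is evicted.

8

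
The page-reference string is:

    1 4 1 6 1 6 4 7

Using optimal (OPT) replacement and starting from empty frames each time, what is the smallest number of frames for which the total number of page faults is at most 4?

f=1: 8 faults
f=2: 5 faults
f=3: 4 faults
f=4: 4 faults
Smallest f with faults ≤ 4 is 3.

3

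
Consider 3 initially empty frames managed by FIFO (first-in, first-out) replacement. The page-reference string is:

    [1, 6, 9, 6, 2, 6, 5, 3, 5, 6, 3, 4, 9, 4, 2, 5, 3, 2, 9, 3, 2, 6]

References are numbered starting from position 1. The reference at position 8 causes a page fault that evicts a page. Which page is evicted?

pos 1: 1 -> miss, frames (1)
pos 2: 6 -> miss, frames (1 6)
pos 3: 9 -> miss, frames (1 6 9)
pos 4: 6 -> hit
pos 5: 2 -> miss, evict 1, frames (6 9 2)
pos 6: 6 -> hit
pos 7: 5 -> miss, evict 6, frames (9 2 5)
pos 8: 3 -> miss, evict 9, frames (2 5 3)
At position 8, page 9 is evicted.

9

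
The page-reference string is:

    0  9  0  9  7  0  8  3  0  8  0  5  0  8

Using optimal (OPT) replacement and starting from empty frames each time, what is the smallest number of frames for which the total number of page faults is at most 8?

2

f=1: 14 faults
f=2: 8 faults
f=3: 6 faults
f=4: 6 faults
f=5: 6 faults
f=6: 6 faults
Smallest f with faults ≤ 8 is 2.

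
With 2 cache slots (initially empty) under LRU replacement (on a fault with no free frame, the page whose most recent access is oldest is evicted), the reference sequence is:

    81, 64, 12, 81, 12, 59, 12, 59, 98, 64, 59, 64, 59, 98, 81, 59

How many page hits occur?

81: fault, frames (81)
64: fault, frames (81 64)
12: fault, evict 81, frames (64 12)
81: fault, evict 64, frames (12 81)
12: hit
59: fault, evict 81, frames (12 59)
12: hit
59: hit
98: fault, evict 12, frames (59 98)
64: fault, evict 59, frames (98 64)
59: fault, evict 98, frames (64 59)
64: hit
59: hit
98: fault, evict 64, frames (59 98)
81: fault, evict 59, frames (98 81)
59: fault, evict 98, frames (81 59)
Hits: 5.

5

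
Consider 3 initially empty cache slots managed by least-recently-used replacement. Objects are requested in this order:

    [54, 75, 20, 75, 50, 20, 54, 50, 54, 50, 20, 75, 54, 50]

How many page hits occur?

54 → miss, frames {54}
75 → miss, frames {54,75}
20 → miss, frames {54,75,20}
75 → hit
50 → miss, evict 54, frames {20,75,50}
20 → hit
54 → miss, evict 75, frames {50,20,54}
50 → hit
54 → hit
50 → hit
20 → hit
75 → miss, evict 54, frames {50,20,75}
54 → miss, evict 50, frames {20,75,54}
50 → miss, evict 20, frames {75,54,50}
Hits: 6.

6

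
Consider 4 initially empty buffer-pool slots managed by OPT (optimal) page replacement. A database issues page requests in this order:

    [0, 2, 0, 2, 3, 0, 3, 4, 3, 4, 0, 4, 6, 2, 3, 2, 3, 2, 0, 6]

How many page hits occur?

15

0: fault, frames [0]
2: fault, frames [0, 2]
0: hit
2: hit
3: fault, frames [0, 2, 3]
0: hit
3: hit
4: fault, frames [0, 2, 3, 4]
3: hit
4: hit
0: hit
4: hit
6: fault, evict 4, frames [0, 2, 3, 6]
2: hit
3: hit
2: hit
3: hit
2: hit
0: hit
6: hit
Hits: 15.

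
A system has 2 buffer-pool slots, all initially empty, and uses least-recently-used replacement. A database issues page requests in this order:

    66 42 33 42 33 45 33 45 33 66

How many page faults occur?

66 → miss, frames {66}
42 → miss, frames {66,42}
33 → miss, evict 66, frames {42,33}
42 → hit
33 → hit
45 → miss, evict 42, frames {33,45}
33 → hit
45 → hit
33 → hit
66 → miss, evict 45, frames {33,66}
Page faults: 5.

5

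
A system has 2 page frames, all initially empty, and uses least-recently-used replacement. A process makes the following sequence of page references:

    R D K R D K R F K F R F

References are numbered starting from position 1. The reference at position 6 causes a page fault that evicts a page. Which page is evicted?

R

pos 1: R: fault, frames (R)
pos 2: D: fault, frames (R D)
pos 3: K: fault, evict R, frames (D K)
pos 4: R: fault, evict D, frames (K R)
pos 5: D: fault, evict K, frames (R D)
pos 6: K: fault, evict R, frames (D K)
At position 6, page R is evicted.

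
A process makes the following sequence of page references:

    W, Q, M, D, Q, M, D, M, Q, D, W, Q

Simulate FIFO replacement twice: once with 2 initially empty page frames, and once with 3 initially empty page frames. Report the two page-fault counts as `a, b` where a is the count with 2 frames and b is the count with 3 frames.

2 frames: F F F F F F F . F . F . → 9 faults.
3 frames: F F F F . . . . . . F F → 6 faults.
6 < 9: adding a frame reduced faults, as is typical.

9, 6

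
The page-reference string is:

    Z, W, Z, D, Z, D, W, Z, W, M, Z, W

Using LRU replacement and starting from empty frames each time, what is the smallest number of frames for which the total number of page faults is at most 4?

3

f=1: 12 faults
f=2: 8 faults
f=3: 4 faults
f=4: 4 faults
Smallest f with faults ≤ 4 is 3.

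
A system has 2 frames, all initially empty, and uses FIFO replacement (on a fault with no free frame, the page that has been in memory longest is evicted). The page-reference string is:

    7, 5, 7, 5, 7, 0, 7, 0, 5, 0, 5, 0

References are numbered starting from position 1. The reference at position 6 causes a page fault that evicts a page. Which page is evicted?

7

pos 1: 7: miss, frames [7]
pos 2: 5: miss, frames [7, 5]
pos 3: 7: hit
pos 4: 5: hit
pos 5: 7: hit
pos 6: 0: miss, evict 7, frames [5, 0]
At position 6, page 7 is evicted.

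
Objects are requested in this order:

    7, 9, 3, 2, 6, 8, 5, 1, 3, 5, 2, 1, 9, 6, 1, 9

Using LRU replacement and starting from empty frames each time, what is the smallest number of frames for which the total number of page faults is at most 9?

7

f=1: 16 faults
f=2: 16 faults
f=3: 13 faults
f=4: 12 faults
f=5: 12 faults
f=6: 10 faults
f=7: 8 faults
f=8: 8 faults
Smallest f with faults ≤ 9 is 7.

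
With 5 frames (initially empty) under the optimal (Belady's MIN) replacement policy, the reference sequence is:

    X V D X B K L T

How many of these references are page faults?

7

X: fault, frames {X}
V: fault, frames {X,V}
D: fault, frames {X,V,D}
X: hit
B: fault, frames {X,V,D,B}
K: fault, frames {X,V,D,B,K}
L: fault, evict K, frames {X,V,D,B,L}
T: fault, evict L, frames {X,V,D,B,T}
Page faults: 7.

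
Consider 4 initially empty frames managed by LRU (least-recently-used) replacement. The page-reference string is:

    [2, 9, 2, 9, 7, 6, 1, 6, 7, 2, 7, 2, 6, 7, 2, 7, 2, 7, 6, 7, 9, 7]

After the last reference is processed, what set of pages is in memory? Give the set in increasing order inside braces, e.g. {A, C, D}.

{2, 6, 7, 9}

2: fault, frames (2)
9: fault, frames (2 9)
2: hit
9: hit
7: fault, frames (2 9 7)
6: fault, frames (2 9 7 6)
1: fault, evict 2, frames (9 7 6 1)
6: hit
7: hit
2: fault, evict 9, frames (1 6 7 2)
7: hit
2: hit
6: hit
7: hit
2: hit
7: hit
2: hit
7: hit
6: hit
7: hit
9: fault, evict 1, frames (2 6 7 9)
7: hit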